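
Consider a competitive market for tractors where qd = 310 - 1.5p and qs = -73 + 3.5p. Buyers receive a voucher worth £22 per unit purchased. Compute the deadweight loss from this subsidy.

Deadweight loss = £254.1

Pre-subsidy: 310 - 1.5p = -73 + 3.5p gives p* = 76.6, q* = 195.1.
With the rebate, buyers effectively pay pb = ps − 22, where ps is the price sellers receive.
Demand in terms of ps becomes qd = 310 − 1.5(ps − 22) = 343 - 1.5ps. Setting this equal to supply: 343 - 1.5ps = -73 + 3.5ps, so ps = 83.2.
Buyers pay pb = 83.2 − 22 = 61.2; q' = -73 + 3.5·83.2 = 218.2.
The subsidy expands output by 218.2 − 195.1 = 23.1 past the efficient level; on those units the gap between marginal cost and willingness to pay runs from 0 up to 22.
DWL = ½ × 22 × 23.1 = 254.1.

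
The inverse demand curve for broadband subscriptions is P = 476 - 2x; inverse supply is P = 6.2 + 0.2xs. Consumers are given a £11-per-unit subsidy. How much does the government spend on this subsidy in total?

Pre-subsidy: 476 - 2x = 6.2 + 0.2x gives x* = 2349/11 and P* = 538/11.
With the rebate, buyers effectively pay Pb = Ps − 11, where Ps is the price sellers receive.
On the curves, Pb = 476 - 2x and Ps = 6.2 + 0.2x; the wedge Ps − Pb = 11 gives 6.2 + 0.2x − (476 - 2x) = 11, so x' = 2404/11.
Then Pb = 476 − 2·(2404/11) = 428/11 and Ps = 6.2 + 0.2·(2404/11) = 549/11.
Government outlay = subsidy × quantity = 11 × 2404/11 = 2404.

Government cost = £2404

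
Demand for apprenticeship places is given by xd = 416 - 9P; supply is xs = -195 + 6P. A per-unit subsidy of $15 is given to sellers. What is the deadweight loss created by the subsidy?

Pre-subsidy: 416 - 9P = -195 + 6P gives P* = 611/15, x* = 49.4.
With the subsidy, sellers receive Ps = Pb + 15 for each unit, where Pb is the price buyers pay.
Supply in terms of Pb becomes xs = -195 + 6(Pb + 15) = -105 + 6Pb. Setting this equal to demand: 416 - 9Pb = -105 + 6Pb, so Pb = 521/15.
Sellers receive Ps = 521/15 + 15 = 746/15; x' = 416 − 9·(521/15) = 103.4.
The subsidy expands output by 103.4 − 49.4 = 54 past the efficient level; on those units the gap between marginal cost and willingness to pay runs from 0 up to 15.
DWL = ½ × 15 × 54 = 405.

Deadweight loss = $405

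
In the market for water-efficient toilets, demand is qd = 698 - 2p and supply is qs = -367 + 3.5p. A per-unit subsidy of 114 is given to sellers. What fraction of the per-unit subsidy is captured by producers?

Pre-subsidy: 698 - 2p = -367 + 3.5p gives p* = 2130/11, q* = 3418/11.
With the subsidy, sellers receive ps = pb + 114 for each unit, where pb is the price buyers pay.
Supply in terms of pb becomes qs = -367 + 3.5(pb + 114) = 32 + 3.5pb. Setting this equal to demand: 698 - 2pb = 32 + 3.5pb, so pb = 1332/11.
Sellers receive ps = 1332/11 + 114 = 2586/11; q' = 698 − 2·(1332/11) = 5014/11.
Buyers' price falls by p* − pb = 2130/11 − 1332/11 = 798/11; sellers' price rises by ps − p* = 2586/11 − 2130/11 = 456/11.
So producers capture (456/11)/114 = 4/11 of each unit of subsidy.

Producer share = 4/11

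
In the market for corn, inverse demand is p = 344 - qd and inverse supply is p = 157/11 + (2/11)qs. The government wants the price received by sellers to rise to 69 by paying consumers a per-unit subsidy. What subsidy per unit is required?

Required subsidy s = 26 per unit

At a seller price of 69, quantity supplied is -78.5 + 5.5·69 = 301.
Buyers absorb 301 only when they pay pb = 344 − 1·301 = 43.
s = ps − pb = 69 − 43 = 26.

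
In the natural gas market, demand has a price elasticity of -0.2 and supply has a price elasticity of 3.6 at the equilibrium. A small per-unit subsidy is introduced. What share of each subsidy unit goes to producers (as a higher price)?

Producer share = 1/19

For a small subsidy around the equilibrium, the benefit split depends on the relative slopes, which at a point are proportional to the elasticities.
Buyer share = εs/(εs + |εd|) = 3.6/(3.6 + 0.2) = 18/19; seller share = |εd|/(εs + |εd|) = 1/19.
So producers capture 1/19 of the subsidy.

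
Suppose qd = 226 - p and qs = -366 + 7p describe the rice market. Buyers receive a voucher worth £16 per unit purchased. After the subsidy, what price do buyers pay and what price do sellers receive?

Pre-subsidy: 226 - p = -366 + 7p gives p* = 74, q* = 152.
With the rebate, buyers effectively pay pb = ps − 16, where ps is the price sellers receive.
Demand in terms of ps becomes qd = 226 − 1(ps − 16) = 242 - ps. Setting this equal to supply: 242 - ps = -366 + 7ps, so ps = 76.
Buyers pay pb = 76 − 16 = 60; q' = -366 + 7·76 = 166.

Buyers pay £60; sellers receive £76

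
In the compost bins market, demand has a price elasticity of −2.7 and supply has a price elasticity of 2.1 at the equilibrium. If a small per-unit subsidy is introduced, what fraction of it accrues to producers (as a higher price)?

Producer share = 0.5625

For a small subsidy around the equilibrium, the benefit split depends on the relative slopes, which at a point are proportional to the elasticities.
Buyer share = εs/(εs + |εd|) = 2.1/(2.1 + 2.7) = 0.4375; seller share = |εd|/(εs + |εd|) = 0.5625.
So producers capture 0.5625 of the subsidy.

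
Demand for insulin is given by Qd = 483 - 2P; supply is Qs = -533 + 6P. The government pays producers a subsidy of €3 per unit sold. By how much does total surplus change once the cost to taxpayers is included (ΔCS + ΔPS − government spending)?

Pre-subsidy: 483 - 2P = -533 + 6P gives P* = 127, Q* = 229.
With the subsidy, sellers receive Ps = Pb + 3 for each unit, where Pb is the price buyers pay.
Supply in terms of Pb becomes Qs = -533 + 6(Pb + 3) = -515 + 6Pb. Setting this equal to demand: 483 - 2Pb = -515 + 6Pb, so Pb = 124.75.
Sellers receive Ps = 124.75 + 3 = 127.75; Q' = 483 − 2·124.75 = 233.5.
ΔCS = ½(229 + 233.5)(127 − 124.75) = 520.3125; ΔPS = ½(229 + 233.5)(127.75 − 127) = 173.4375.
Government spending = 3 × 233.5 = 700.5.
Net change = 520.3125 + 173.4375 − 700.5 = -6.75. The loss equals the DWL triangle ½·3·4.5.

Net change in total surplus = -€6.75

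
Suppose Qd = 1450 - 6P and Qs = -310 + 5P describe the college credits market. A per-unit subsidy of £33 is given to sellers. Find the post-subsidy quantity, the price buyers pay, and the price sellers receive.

Q' = 580; buyers pay £145; sellers receive £178

Pre-subsidy: 1450 - 6P = -310 + 5P gives P* = 160, Q* = 490.
With the subsidy, sellers receive Ps = Pb + 33 for each unit, where Pb is the price buyers pay.
Supply in terms of Pb becomes Qs = -310 + 5(Pb + 33) = -145 + 5Pb. Setting this equal to demand: 1450 - 6Pb = -145 + 5Pb, so Pb = 145.
Sellers receive Ps = 145 + 33 = 178; Q' = 1450 − 6·145 = 580.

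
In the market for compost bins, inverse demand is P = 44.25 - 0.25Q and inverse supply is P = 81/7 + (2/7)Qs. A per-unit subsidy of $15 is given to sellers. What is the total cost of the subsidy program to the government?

Pre-subsidy: 44.25 - 0.25Q = 81/7 + (2/7)Q gives Q* = 61 and P* = 29.
With the subsidy, sellers receive Ps = Pb + 15 for each unit, where Pb is the price buyers pay.
On the curves, Pb = 44.25 - 0.25Q and Ps = 81/7 + (2/7)Q; the wedge Ps − Pb = 15 gives 81/7 + (2/7)Q − (44.25 - 0.25Q) = 15, so Q' = 89.
Then Pb = 44.25 − 0.25·89 = 22 and Ps = 81/7 + (2/7)·89 = 37.
Government outlay = subsidy × quantity = 15 × 89 = 1335.

Government cost = $1335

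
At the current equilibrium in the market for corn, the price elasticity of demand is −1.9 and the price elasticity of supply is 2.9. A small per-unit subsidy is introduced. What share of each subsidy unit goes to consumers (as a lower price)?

Consumer share = 29/48

For a small subsidy around the equilibrium, the benefit split depends on the relative slopes, which at a point are proportional to the elasticities.
Buyer share = εs/(εs + |εd|) = 2.9/(2.9 + 1.9) = 29/48; seller share = |εd|/(εs + |εd|) = 19/48.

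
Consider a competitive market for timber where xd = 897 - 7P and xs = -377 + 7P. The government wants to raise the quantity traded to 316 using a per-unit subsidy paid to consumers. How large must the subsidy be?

Required subsidy s = 16 per unit

At x = 316, invert demand for the buyer price: Pb = (897 − 316)/7 = 83; invert supply for the seller price: Ps = (316 − (-377))/7 = 99.
The subsidy must fill the gap: s = Ps − Pb = 99 − 83 = 16.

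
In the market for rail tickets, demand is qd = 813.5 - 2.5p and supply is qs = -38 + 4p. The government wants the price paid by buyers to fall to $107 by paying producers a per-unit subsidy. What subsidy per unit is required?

At a buyer price of 107, quantity demanded is 813.5 − 2.5·107 = 546.
Sellers supply 546 only when they receive ps with -38 + 4·ps = 546, i.e. ps = 146.
s = ps − pb = 146 − 107 = 39.

Required subsidy s = $39 per unit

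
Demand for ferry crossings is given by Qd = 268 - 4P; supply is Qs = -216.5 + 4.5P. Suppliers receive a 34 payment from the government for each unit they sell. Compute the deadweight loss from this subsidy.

Deadweight loss = 1224

Pre-subsidy: 268 - 4P = -216.5 + 4.5P gives P* = 57, Q* = 40.
With the subsidy, sellers receive Ps = Pb + 34 for each unit, where Pb is the price buyers pay.
Supply in terms of Pb becomes Qs = -216.5 + 4.5(Pb + 34) = -63.5 + 4.5Pb. Setting this equal to demand: 268 - 4Pb = -63.5 + 4.5Pb, so Pb = 39.
Sellers receive Ps = 39 + 34 = 73; Q' = 268 − 4·39 = 112.
The subsidy expands output by 112 − 40 = 72 past the efficient level; on those units the gap between marginal cost and willingness to pay runs from 0 up to 34.
DWL = ½ × 34 × 72 = 1224.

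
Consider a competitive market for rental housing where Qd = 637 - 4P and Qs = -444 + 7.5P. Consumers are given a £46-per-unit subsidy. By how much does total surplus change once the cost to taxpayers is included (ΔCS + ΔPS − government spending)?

Pre-subsidy: 637 - 4P = -444 + 7.5P gives P* = 94, Q* = 261.
With the rebate, buyers effectively pay Pb = Ps − 46, where Ps is the price sellers receive.
Demand in terms of Ps becomes Qd = 637 − 4(Ps − 46) = 821 - 4Ps. Setting this equal to supply: 821 - 4Ps = -444 + 7.5Ps, so Ps = 110.
Buyers pay Pb = 110 − 46 = 64; Q' = -444 + 7.5·110 = 381.
ΔCS = ½(261 + 381)(94 − 64) = 9630; ΔPS = ½(261 + 381)(110 − 94) = 5136.
Government spending = 46 × 381 = 17526.
Net change = 9630 + 5136 − 17526 = -2760. The loss equals the DWL triangle ½·46·120.

Net change in total surplus = -£2760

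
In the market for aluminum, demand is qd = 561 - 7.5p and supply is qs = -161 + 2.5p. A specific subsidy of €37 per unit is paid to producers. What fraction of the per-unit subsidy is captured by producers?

Pre-subsidy: 561 - 7.5p = -161 + 2.5p gives p* = 72.2, q* = 19.5.
With the subsidy, sellers receive ps = pb + 37 for each unit, where pb is the price buyers pay.
Supply in terms of pb becomes qs = -161 + 2.5(pb + 37) = -68.5 + 2.5pb. Setting this equal to demand: 561 - 7.5pb = -68.5 + 2.5pb, so pb = 62.95.
Sellers receive ps = 62.95 + 37 = 99.95; q' = 561 − 7.5·62.95 = 88.875.
Buyers' price falls by p* − pb = 72.2 − 62.95 = 9.25; sellers' price rises by ps − p* = 99.95 − 72.2 = 27.75.
So producers capture 27.75/37 = 0.75 of each unit of subsidy.

Producer share = 0.75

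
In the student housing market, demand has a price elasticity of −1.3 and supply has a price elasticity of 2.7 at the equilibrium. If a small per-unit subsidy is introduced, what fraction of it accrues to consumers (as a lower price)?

For a small subsidy around the equilibrium, the benefit split depends on the relative slopes, which at a point are proportional to the elasticities.
Buyer share = εs/(εs + |εd|) = 2.7/(2.7 + 1.3) = 0.675; seller share = |εd|/(εs + |εd|) = 0.325.

Consumer share = 0.675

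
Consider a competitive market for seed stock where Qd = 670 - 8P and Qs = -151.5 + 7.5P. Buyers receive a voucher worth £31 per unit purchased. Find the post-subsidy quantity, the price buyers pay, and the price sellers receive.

Pre-subsidy: 670 - 8P = -151.5 + 7.5P gives P* = 53, Q* = 246.
With the rebate, buyers effectively pay Pb = Ps − 31, where Ps is the price sellers receive.
Demand in terms of Ps becomes Qd = 670 − 8(Ps − 31) = 918 - 8Ps. Setting this equal to supply: 918 - 8Ps = -151.5 + 7.5Ps, so Ps = 69.
Buyers pay Pb = 69 − 31 = 38; Q' = -151.5 + 7.5·69 = 366.

Q' = 366; buyers pay £38; sellers receive £69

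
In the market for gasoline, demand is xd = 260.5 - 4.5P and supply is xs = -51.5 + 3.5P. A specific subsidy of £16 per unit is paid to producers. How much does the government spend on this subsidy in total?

Pre-subsidy: 260.5 - 4.5P = -51.5 + 3.5P gives P* = 39, x* = 85.
With the subsidy, sellers receive Ps = Pb + 16 for each unit, where Pb is the price buyers pay.
Supply in terms of Pb becomes xs = -51.5 + 3.5(Pb + 16) = 4.5 + 3.5Pb. Setting this equal to demand: 260.5 - 4.5Pb = 4.5 + 3.5Pb, so Pb = 32.
Sellers receive Ps = 32 + 16 = 48; x' = 260.5 − 4.5·32 = 116.5.
Government outlay = subsidy × quantity = 16 × 116.5 = 1864.

Government cost = £1864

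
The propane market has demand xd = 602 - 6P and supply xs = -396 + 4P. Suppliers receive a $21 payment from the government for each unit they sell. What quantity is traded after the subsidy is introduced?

x' = 53.6

Pre-subsidy: 602 - 6P = -396 + 4P gives P* = 99.8, x* = 3.2.
With the subsidy, sellers receive Ps = Pb + 21 for each unit, where Pb is the price buyers pay.
Supply in terms of Pb becomes xs = -396 + 4(Pb + 21) = -312 + 4Pb. Setting this equal to demand: 602 - 6Pb = -312 + 4Pb, so Pb = 91.4.
Sellers receive Ps = 91.4 + 21 = 112.4; x' = 602 − 6·91.4 = 53.6.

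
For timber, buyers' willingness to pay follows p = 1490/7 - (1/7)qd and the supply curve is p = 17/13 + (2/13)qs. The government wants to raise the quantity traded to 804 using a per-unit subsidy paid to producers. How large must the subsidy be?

Required subsidy s = 27 per unit

At q = 804, from the demand curve buyers pay pb = 1490/7 − (1/7)·804 = 98; from the supply curve sellers need ps = 17/13 + (2/13)·804 = 125.
The subsidy must fill the gap: s = ps − pb = 125 − 98 = 27.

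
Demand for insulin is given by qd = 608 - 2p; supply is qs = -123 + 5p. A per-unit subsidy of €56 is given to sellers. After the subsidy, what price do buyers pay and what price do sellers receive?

Pre-subsidy: 608 - 2p = -123 + 5p gives p* = 731/7, q* = 2794/7.
With the subsidy, sellers receive ps = pb + 56 for each unit, where pb is the price buyers pay.
Supply in terms of pb becomes qs = -123 + 5(pb + 56) = 157 + 5pb. Setting this equal to demand: 608 - 2pb = 157 + 5pb, so pb = 451/7.
Sellers receive ps = 451/7 + 56 = 843/7; q' = 608 − 2·(451/7) = 3354/7.

Buyers pay 451/7; sellers receive 843/7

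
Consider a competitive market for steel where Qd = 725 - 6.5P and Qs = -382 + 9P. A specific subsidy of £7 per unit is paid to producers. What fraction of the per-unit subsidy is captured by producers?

Pre-subsidy: 725 - 6.5P = -382 + 9P gives P* = 2214/31, Q* = 8084/31.
With the subsidy, sellers receive Ps = Pb + 7 for each unit, where Pb is the price buyers pay.
Supply in terms of Pb becomes Qs = -382 + 9(Pb + 7) = -319 + 9Pb. Setting this equal to demand: 725 - 6.5Pb = -319 + 9Pb, so Pb = 2088/31.
Sellers receive Ps = 2088/31 + 7 = 2305/31; Q' = 725 − 6.5·(2088/31) = 8903/31.
Buyers' price falls by P* − Pb = 2214/31 − 2088/31 = 126/31; sellers' price rises by Ps − P* = 2305/31 − 2214/31 = 91/31.
So producers capture (91/31)/7 = 13/31 of each unit of subsidy.

Producer share = 13/31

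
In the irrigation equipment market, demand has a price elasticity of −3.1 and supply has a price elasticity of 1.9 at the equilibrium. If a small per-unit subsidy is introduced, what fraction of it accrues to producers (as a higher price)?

For a small subsidy around the equilibrium, the benefit split depends on the relative slopes, which at a point are proportional to the elasticities.
Buyer share = εs/(εs + |εd|) = 1.9/(1.9 + 3.1) = 0.38; seller share = |εd|/(εs + |εd|) = 0.62.
So producers capture 0.62 of the subsidy.

Producer share = 0.62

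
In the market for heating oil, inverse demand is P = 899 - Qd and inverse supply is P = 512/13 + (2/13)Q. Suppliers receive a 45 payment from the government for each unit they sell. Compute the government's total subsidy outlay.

Pre-subsidy: 899 - Q = 512/13 + (2/13)Q gives Q* = 745 and P* = 154.
With the subsidy, sellers receive Ps = Pb + 45 for each unit, where Pb is the price buyers pay.
On the curves, Pb = 899 - Q and Ps = 512/13 + (2/13)Q; the wedge Ps − Pb = 45 gives 512/13 + (2/13)Q − (899 - Q) = 45, so Q' = 784.
Then Pb = 899 − 1·784 = 115 and Ps = 512/13 + (2/13)·784 = 160.
Government outlay = subsidy × quantity = 45 × 784 = 35280.

Government cost = 35280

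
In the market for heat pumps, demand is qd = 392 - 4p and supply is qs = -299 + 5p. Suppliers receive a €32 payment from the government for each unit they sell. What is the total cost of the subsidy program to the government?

Pre-subsidy: 392 - 4p = -299 + 5p gives p* = 691/9, q* = 764/9.
With the subsidy, sellers receive ps = pb + 32 for each unit, where pb is the price buyers pay.
Supply in terms of pb becomes qs = -299 + 5(pb + 32) = -139 + 5pb. Setting this equal to demand: 392 - 4pb = -139 + 5pb, so pb = 59.
Sellers receive ps = 59 + 32 = 91; q' = 392 − 4·59 = 156.
Government outlay = subsidy × quantity = 32 × 156 = 4992.

Government cost = €4992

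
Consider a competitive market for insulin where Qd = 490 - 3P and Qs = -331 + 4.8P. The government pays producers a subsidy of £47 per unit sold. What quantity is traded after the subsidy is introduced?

Pre-subsidy: 490 - 3P = -331 + 4.8P gives P* = 4105/39, Q* = 2265/13.
With the subsidy, sellers receive Ps = Pb + 47 for each unit, where Pb is the price buyers pay.
Supply in terms of Pb becomes Qs = -331 + 4.8(Pb + 47) = -105.4 + 4.8Pb. Setting this equal to demand: 490 - 3Pb = -105.4 + 4.8Pb, so Pb = 229/3.
Sellers receive Ps = 229/3 + 47 = 370/3; Q' = 490 − 3·(229/3) = 261.

Q' = 261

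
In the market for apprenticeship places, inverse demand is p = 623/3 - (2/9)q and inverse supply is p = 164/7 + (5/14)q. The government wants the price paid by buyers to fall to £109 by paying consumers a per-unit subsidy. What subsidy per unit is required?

Required subsidy s = £73 per unit

At a buyer price of 109, quantity demanded is 934.5 − 4.5·109 = 444.
Sellers supply 444 only when they receive ps = 164/7 + (5/14)·444 = 182.
s = ps − pb = 182 − 109 = 73.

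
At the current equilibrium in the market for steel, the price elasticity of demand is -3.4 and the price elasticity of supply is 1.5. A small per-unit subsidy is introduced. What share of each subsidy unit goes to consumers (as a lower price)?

Consumer share = 15/49

For a small subsidy around the equilibrium, the benefit split depends on the relative slopes, which at a point are proportional to the elasticities.
Buyer share = εs/(εs + |εd|) = 1.5/(1.5 + 3.4) = 15/49; seller share = |εd|/(εs + |εd|) = 34/49.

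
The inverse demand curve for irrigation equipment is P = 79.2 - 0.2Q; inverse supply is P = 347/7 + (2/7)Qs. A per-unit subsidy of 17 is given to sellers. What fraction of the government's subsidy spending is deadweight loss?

DWL / government spending = 35/192

Pre-subsidy: 79.2 - 0.2Q = 347/7 + (2/7)Q gives Q* = 61 and P* = 67.
With the subsidy, sellers receive Ps = Pb + 17 for each unit, where Pb is the price buyers pay.
On the curves, Pb = 79.2 - 0.2Q and Ps = 347/7 + (2/7)Q; the wedge Ps − Pb = 17 gives 347/7 + (2/7)Q − (79.2 - 0.2Q) = 17, so Q' = 96.
Then Pb = 79.2 − 0.2·96 = 60 and Ps = 347/7 + (2/7)·96 = 77.
ΔCS = ½(61 + 96)(67 − 60) = 549.5; ΔPS = ½(61 + 96)(77 − 67) = 785.
Government spending = 17 × 96 = 1632.
DWL = ½ × 17 × (96 − 61) = 297.5; fraction = 297.5 / 1632 = 35/192.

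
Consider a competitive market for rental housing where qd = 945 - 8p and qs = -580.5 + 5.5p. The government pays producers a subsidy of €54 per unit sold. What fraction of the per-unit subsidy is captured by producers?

Pre-subsidy: 945 - 8p = -580.5 + 5.5p gives p* = 113, q* = 41.
With the subsidy, sellers receive ps = pb + 54 for each unit, where pb is the price buyers pay.
Supply in terms of pb becomes qs = -580.5 + 5.5(pb + 54) = -283.5 + 5.5pb. Setting this equal to demand: 945 - 8pb = -283.5 + 5.5pb, so pb = 91.
Sellers receive ps = 91 + 54 = 145; q' = 945 − 8·91 = 217.
Buyers' price falls by p* − pb = 113 − 91 = 22; sellers' price rises by ps − p* = 145 − 113 = 32.
So producers capture 32/54 = 16/27 of each unit of subsidy.

Producer share = 16/27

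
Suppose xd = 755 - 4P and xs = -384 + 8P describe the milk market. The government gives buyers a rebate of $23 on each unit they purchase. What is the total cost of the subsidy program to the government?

Government cost = 30130/3

Pre-subsidy: 755 - 4P = -384 + 8P gives P* = 1139/12, x* = 1126/3.
With the rebate, buyers effectively pay Pb = Ps − 23, where Ps is the price sellers receive.
Demand in terms of Ps becomes xd = 755 − 4(Ps − 23) = 847 - 4Ps. Setting this equal to supply: 847 - 4Ps = -384 + 8Ps, so Ps = 1231/12.
Buyers pay Pb = 1231/12 − 23 = 955/12; x' = -384 + 8·(1231/12) = 1310/3.
Government outlay = subsidy × quantity = 23 × 1310/3 = 30130/3.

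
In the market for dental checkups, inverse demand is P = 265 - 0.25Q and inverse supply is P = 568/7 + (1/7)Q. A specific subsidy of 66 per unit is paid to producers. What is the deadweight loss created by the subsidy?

Pre-subsidy: 265 - 0.25Q = 568/7 + (1/7)Q gives Q* = 468 and P* = 148.
With the subsidy, sellers receive Ps = Pb + 66 for each unit, where Pb is the price buyers pay.
On the curves, Pb = 265 - 0.25Q and Ps = 568/7 + (1/7)Q; the wedge Ps − Pb = 66 gives 568/7 + (1/7)Q − (265 - 0.25Q) = 66, so Q' = 636.
Then Pb = 265 − 0.25·636 = 106 and Ps = 568/7 + (1/7)·636 = 172.
The subsidy expands output by 636 − 468 = 168 past the efficient level; on those units the gap between marginal cost and willingness to pay runs from 0 up to 66.
DWL = ½ × 66 × 168 = 5544.

Deadweight loss = 5544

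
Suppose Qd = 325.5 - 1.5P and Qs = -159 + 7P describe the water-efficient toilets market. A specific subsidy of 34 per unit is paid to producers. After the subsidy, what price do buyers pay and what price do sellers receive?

Pre-subsidy: 325.5 - 1.5P = -159 + 7P gives P* = 57, Q* = 240.
With the subsidy, sellers receive Ps = Pb + 34 for each unit, where Pb is the price buyers pay.
Supply in terms of Pb becomes Qs = -159 + 7(Pb + 34) = 79 + 7Pb. Setting this equal to demand: 325.5 - 1.5Pb = 79 + 7Pb, so Pb = 29.
Sellers receive Ps = 29 + 34 = 63; Q' = 325.5 − 1.5·29 = 282.

Buyers pay 29; sellers receive 63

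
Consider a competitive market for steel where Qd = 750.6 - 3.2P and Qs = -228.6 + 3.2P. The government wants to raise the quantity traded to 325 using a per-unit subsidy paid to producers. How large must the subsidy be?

Required subsidy s = 40 per unit

At Q = 325, invert demand for the buyer price: Pb = (750.6 − 325)/3.2 = 133; invert supply for the seller price: Ps = (325 − (-228.6))/3.2 = 173.
The subsidy must fill the gap: s = Ps − Pb = 173 − 133 = 40.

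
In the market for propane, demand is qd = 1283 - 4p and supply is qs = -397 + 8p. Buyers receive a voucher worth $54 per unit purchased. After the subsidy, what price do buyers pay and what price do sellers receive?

Pre-subsidy: 1283 - 4p = -397 + 8p gives p* = 140, q* = 723.
With the rebate, buyers effectively pay pb = ps − 54, where ps is the price sellers receive.
Demand in terms of ps becomes qd = 1283 − 4(ps − 54) = 1499 - 4ps. Setting this equal to supply: 1499 - 4ps = -397 + 8ps, so ps = 158.
Buyers pay pb = 158 − 54 = 104; q' = -397 + 8·158 = 867.

Buyers pay $104; sellers receive $158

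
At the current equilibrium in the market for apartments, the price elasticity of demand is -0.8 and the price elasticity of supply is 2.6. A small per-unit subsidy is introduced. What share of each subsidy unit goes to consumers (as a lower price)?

For a small subsidy around the equilibrium, the benefit split depends on the relative slopes, which at a point are proportional to the elasticities.
Buyer share = εs/(εs + |εd|) = 2.6/(2.6 + 0.8) = 13/17; seller share = |εd|/(εs + |εd|) = 4/17.

Consumer share = 13/17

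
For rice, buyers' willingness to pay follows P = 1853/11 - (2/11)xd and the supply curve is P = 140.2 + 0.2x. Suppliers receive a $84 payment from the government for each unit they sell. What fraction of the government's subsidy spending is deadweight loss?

DWL / government spending = 55/147

Pre-subsidy: 1853/11 - (2/11)x = 140.2 + 0.2x gives x* = 74 and P* = 155.
With the subsidy, sellers receive Ps = Pb + 84 for each unit, where Pb is the price buyers pay.
On the curves, Pb = 1853/11 - (2/11)x and Ps = 140.2 + 0.2x; the wedge Ps − Pb = 84 gives 140.2 + 0.2x − (1853/11 - (2/11)x) = 84, so x' = 294.
Then Pb = 1853/11 − (2/11)·294 = 115 and Ps = 140.2 + 0.2·294 = 199.
ΔCS = ½(74 + 294)(155 − 115) = 7360; ΔPS = ½(74 + 294)(199 − 155) = 8096.
Government spending = 84 × 294 = 24696.
DWL = ½ × 84 × (294 − 74) = 9240; fraction = 9240 / 24696 = 55/147.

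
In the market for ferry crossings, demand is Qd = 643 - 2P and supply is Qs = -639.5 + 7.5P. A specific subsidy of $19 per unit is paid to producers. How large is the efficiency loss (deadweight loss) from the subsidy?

Deadweight loss = $285

Pre-subsidy: 643 - 2P = -639.5 + 7.5P gives P* = 135, Q* = 373.
With the subsidy, sellers receive Ps = Pb + 19 for each unit, where Pb is the price buyers pay.
Supply in terms of Pb becomes Qs = -639.5 + 7.5(Pb + 19) = -497 + 7.5Pb. Setting this equal to demand: 643 - 2Pb = -497 + 7.5Pb, so Pb = 120.
Sellers receive Ps = 120 + 19 = 139; Q' = 643 − 2·120 = 403.
The subsidy expands output by 403 − 373 = 30 past the efficient level; on those units the gap between marginal cost and willingness to pay runs from 0 up to 19.
DWL = ½ × 19 × 30 = 285.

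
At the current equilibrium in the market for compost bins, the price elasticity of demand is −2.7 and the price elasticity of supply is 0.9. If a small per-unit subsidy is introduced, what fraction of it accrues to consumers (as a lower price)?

For a small subsidy around the equilibrium, the benefit split depends on the relative slopes, which at a point are proportional to the elasticities.
Buyer share = εs/(εs + |εd|) = 0.9/(0.9 + 2.7) = 0.25; seller share = |εd|/(εs + |εd|) = 0.75.

Consumer share = 0.25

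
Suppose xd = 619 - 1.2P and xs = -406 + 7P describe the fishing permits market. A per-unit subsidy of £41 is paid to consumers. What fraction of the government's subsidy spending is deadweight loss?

Pre-subsidy: 619 - 1.2P = -406 + 7P gives P* = 125, x* = 469.
With the rebate, buyers effectively pay Pb = Ps − 41, where Ps is the price sellers receive.
Demand in terms of Ps becomes xd = 619 − 1.2(Ps − 41) = 668.2 - 1.2Ps. Setting this equal to supply: 668.2 - 1.2Ps = -406 + 7Ps, so Ps = 131.
Buyers pay Pb = 131 − 41 = 90; x' = -406 + 7·131 = 511.
ΔCS = ½(469 + 511)(125 − 90) = 17150; ΔPS = ½(469 + 511)(131 − 125) = 2940.
Government spending = 41 × 511 = 20951.
DWL = ½ × 41 × (511 − 469) = 861; fraction = 861 / 20951 = 3/73.

DWL / government spending = 3/73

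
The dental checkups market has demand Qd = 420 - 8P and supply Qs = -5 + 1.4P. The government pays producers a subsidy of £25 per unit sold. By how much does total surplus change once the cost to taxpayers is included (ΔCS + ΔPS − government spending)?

Net change in total surplus = -17500/47

Pre-subsidy: 420 - 8P = -5 + 1.4P gives P* = 2125/47, Q* = 2740/47.
With the subsidy, sellers receive Ps = Pb + 25 for each unit, where Pb is the price buyers pay.
Supply in terms of Pb becomes Qs = -5 + 1.4(Pb + 25) = 30 + 1.4Pb. Setting this equal to demand: 420 - 8Pb = 30 + 1.4Pb, so Pb = 1950/47.
Sellers receive Ps = 1950/47 + 25 = 3125/47; Q' = 420 − 8·(1950/47) = 4140/47.
ΔCS = ½(2740/47 + 4140/47)(2125/47 − 1950/47) = 602000/2209; ΔPS = ½(2740/47 + 4140/47)(3125/47 − 2125/47) = 3440000/2209.
Government spending = 25 × 4140/47 = 103500/47.
Net change = 602000/2209 + 3440000/2209 − 103500/47 = -17500/47. The loss equals the DWL triangle ½·25·1400/47.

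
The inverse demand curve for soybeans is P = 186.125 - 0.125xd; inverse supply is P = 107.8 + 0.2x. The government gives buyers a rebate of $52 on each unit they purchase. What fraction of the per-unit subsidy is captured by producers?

Producer share = 8/13

Pre-subsidy: 186.125 - 0.125x = 107.8 + 0.2x gives x* = 241 and P* = 156.
With the rebate, buyers effectively pay Pb = Ps − 52, where Ps is the price sellers receive.
On the curves, Pb = 186.125 - 0.125x and Ps = 107.8 + 0.2x; the wedge Ps − Pb = 52 gives 107.8 + 0.2x − (186.125 - 0.125x) = 52, so x' = 401.
Then Pb = 186.125 − 0.125·401 = 136 and Ps = 107.8 + 0.2·401 = 188.
Buyers' price falls by P* − Pb = 156 − 136 = 20; sellers' price rises by Ps − P* = 188 − 156 = 32.
So producers capture 32/52 = 8/13 of each unit of subsidy.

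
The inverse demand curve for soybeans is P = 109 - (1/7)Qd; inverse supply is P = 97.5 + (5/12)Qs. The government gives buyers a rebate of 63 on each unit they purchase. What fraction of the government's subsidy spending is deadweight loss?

Pre-subsidy: 109 - (1/7)Q = 97.5 + (5/12)Q gives Q* = 966/47 and P* = 4985/47.
With the rebate, buyers effectively pay Pb = Ps − 63, where Ps is the price sellers receive.
On the curves, Pb = 109 - (1/7)Q and Ps = 97.5 + (5/12)Q; the wedge Ps − Pb = 63 gives 97.5 + (5/12)Q − (109 - (1/7)Q) = 63, so Q' = 6258/47.
Then Pb = 109 − (1/7)·(6258/47) = 4229/47 and Ps = 97.5 + (5/12)·(6258/47) = 7190/47.
ΔCS = ½(966/47 + 6258/47)(4985/47 − 4229/47) = 2730672/2209; ΔPS = ½(966/47 + 6258/47)(7190/47 − 4985/47) = 7964460/2209.
Government spending = 63 × 6258/47 = 394254/47.
DWL = ½ × 63 × (6258/47 − 966/47) = 166698/47; fraction = (166698/47) / (394254/47) = 63/149.

DWL / government spending = 63/149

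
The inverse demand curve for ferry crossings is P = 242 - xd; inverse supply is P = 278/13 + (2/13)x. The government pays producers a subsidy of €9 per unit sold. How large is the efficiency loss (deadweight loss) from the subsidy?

Deadweight loss = €35.1

Pre-subsidy: 242 - x = 278/13 + (2/13)x gives x* = 191.2 and P* = 50.8.
With the subsidy, sellers receive Ps = Pb + 9 for each unit, where Pb is the price buyers pay.
On the curves, Pb = 242 - x and Ps = 278/13 + (2/13)x; the wedge Ps − Pb = 9 gives 278/13 + (2/13)x − (242 - x) = 9, so x' = 199.
Then Pb = 242 − 1·199 = 43 and Ps = 278/13 + (2/13)·199 = 52.
The subsidy expands output by 199 − 191.2 = 7.8 past the efficient level; on those units the gap between marginal cost and willingness to pay runs from 0 up to 9.
DWL = ½ × 9 × 7.8 = 35.1.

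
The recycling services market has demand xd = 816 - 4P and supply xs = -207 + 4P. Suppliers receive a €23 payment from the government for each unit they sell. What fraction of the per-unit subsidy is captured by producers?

Pre-subsidy: 816 - 4P = -207 + 4P gives P* = 127.875, x* = 304.5.
With the subsidy, sellers receive Ps = Pb + 23 for each unit, where Pb is the price buyers pay.
Supply in terms of Pb becomes xs = -207 + 4(Pb + 23) = -115 + 4Pb. Setting this equal to demand: 816 - 4Pb = -115 + 4Pb, so Pb = 116.375.
Sellers receive Ps = 116.375 + 23 = 139.375; x' = 816 − 4·116.375 = 350.5.
Buyers' price falls by P* − Pb = 127.875 − 116.375 = 11.5; sellers' price rises by Ps − P* = 139.375 − 127.875 = 11.5.
So producers capture 11.5/23 = 0.5 of each unit of subsidy.

Producer share = 0.5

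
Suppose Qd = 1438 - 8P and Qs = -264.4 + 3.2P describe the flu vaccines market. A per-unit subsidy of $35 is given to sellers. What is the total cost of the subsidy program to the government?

Government cost = $10570

Pre-subsidy: 1438 - 8P = -264.4 + 3.2P gives P* = 152, Q* = 222.
With the subsidy, sellers receive Ps = Pb + 35 for each unit, where Pb is the price buyers pay.
Supply in terms of Pb becomes Qs = -264.4 + 3.2(Pb + 35) = -152.4 + 3.2Pb. Setting this equal to demand: 1438 - 8Pb = -152.4 + 3.2Pb, so Pb = 142.
Sellers receive Ps = 142 + 35 = 177; Q' = 1438 − 8·142 = 302.
Government outlay = subsidy × quantity = 35 × 302 = 10570.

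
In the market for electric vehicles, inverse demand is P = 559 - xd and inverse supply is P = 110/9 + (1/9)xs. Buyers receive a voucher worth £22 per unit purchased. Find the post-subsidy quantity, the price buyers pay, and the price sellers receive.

Pre-subsidy: 559 - x = 110/9 + (1/9)x gives x* = 492.1 and P* = 66.9.
With the rebate, buyers effectively pay Pb = Ps − 22, where Ps is the price sellers receive.
On the curves, Pb = 559 - x and Ps = 110/9 + (1/9)x; the wedge Ps − Pb = 22 gives 110/9 + (1/9)x − (559 - x) = 22, so x' = 511.9.
Then Pb = 559 − 1·511.9 = 47.1 and Ps = 110/9 + (1/9)·511.9 = 69.1.

x' = 511.9; buyers pay £47.1; sellers receive £69.1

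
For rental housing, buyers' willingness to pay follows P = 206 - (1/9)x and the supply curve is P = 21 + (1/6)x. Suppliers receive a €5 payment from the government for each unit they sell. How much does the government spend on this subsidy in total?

Pre-subsidy: 206 - (1/9)x = 21 + (1/6)x gives x* = 666 and P* = 132.
With the subsidy, sellers receive Ps = Pb + 5 for each unit, where Pb is the price buyers pay.
On the curves, Pb = 206 - (1/9)x and Ps = 21 + (1/6)x; the wedge Ps − Pb = 5 gives 21 + (1/6)x − (206 - (1/9)x) = 5, so x' = 684.
Then Pb = 206 − (1/9)·684 = 130 and Ps = 21 + (1/6)·684 = 135.
Government outlay = subsidy × quantity = 5 × 684 = 3420.

Government cost = €3420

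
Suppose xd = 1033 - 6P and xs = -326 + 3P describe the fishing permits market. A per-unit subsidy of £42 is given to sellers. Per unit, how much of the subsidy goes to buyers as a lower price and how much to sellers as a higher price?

Pre-subsidy: 1033 - 6P = -326 + 3P gives P* = 151, x* = 127.
With the subsidy, sellers receive Ps = Pb + 42 for each unit, where Pb is the price buyers pay.
Supply in terms of Pb becomes xs = -326 + 3(Pb + 42) = -200 + 3Pb. Setting this equal to demand: 1033 - 6Pb = -200 + 3Pb, so Pb = 137.
Sellers receive Ps = 137 + 42 = 179; x' = 1033 − 6·137 = 211.
Buyers' price falls by P* − Pb = 151 − 137 = 14; sellers' price rises by Ps − P* = 179 − 151 = 28.

Buyers gain £14 per unit; sellers gain £28 per unit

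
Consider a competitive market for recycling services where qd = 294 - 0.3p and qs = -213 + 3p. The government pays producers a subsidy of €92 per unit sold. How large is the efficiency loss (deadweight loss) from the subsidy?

Deadweight loss = 12696/11

Pre-subsidy: 294 - 0.3p = -213 + 3p gives p* = 1690/11, q* = 2727/11.
With the subsidy, sellers receive ps = pb + 92 for each unit, where pb is the price buyers pay.
Supply in terms of pb becomes qs = -213 + 3(pb + 92) = 63 + 3pb. Setting this equal to demand: 294 - 0.3pb = 63 + 3pb, so pb = 70.
Sellers receive ps = 70 + 92 = 162; q' = 294 − 0.3·70 = 273.
The subsidy expands output by 273 − 2727/11 = 276/11 past the efficient level; on those units the gap between marginal cost and willingness to pay runs from 0 up to 92.
DWL = ½ × 92 × 276/11 = 12696/11.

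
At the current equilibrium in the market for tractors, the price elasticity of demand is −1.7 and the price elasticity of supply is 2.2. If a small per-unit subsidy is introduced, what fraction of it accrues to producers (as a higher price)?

Producer share = 17/39

For a small subsidy around the equilibrium, the benefit split depends on the relative slopes, which at a point are proportional to the elasticities.
Buyer share = εs/(εs + |εd|) = 2.2/(2.2 + 1.7) = 22/39; seller share = |εd|/(εs + |εd|) = 17/39.
So producers capture 17/39 of the subsidy.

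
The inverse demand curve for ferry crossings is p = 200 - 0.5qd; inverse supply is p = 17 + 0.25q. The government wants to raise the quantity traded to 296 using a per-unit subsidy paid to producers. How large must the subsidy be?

Required subsidy s = 39 per unit

At q = 296, from the demand curve buyers pay pb = 200 − 0.5·296 = 52; from the supply curve sellers need ps = 17 + 0.25·296 = 91.
The subsidy must fill the gap: s = ps − pb = 91 − 52 = 39.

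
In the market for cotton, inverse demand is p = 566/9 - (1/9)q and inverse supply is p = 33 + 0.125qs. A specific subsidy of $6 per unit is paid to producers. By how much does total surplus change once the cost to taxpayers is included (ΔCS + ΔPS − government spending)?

Net change in total surplus = -1296/17

Pre-subsidy: 566/9 - (1/9)q = 33 + 0.125q gives q* = 2152/17 and p* = 830/17.
With the subsidy, sellers receive ps = pb + 6 for each unit, where pb is the price buyers pay.
On the curves, pb = 566/9 - (1/9)q and ps = 33 + 0.125q; the wedge ps − pb = 6 gives 33 + 0.125q − (566/9 - (1/9)q) = 6, so q' = 152.
Then pb = 566/9 − (1/9)·152 = 46 and ps = 33 + 0.125·152 = 52.
ΔCS = ½(2152/17 + 152)(830/17 − 46) = 113664/289; ΔPS = ½(2152/17 + 152)(52 − 830/17) = 127872/289.
Government spending = 6 × 152 = 912.
Net change = 113664/289 + 127872/289 − 912 = -1296/17. The loss equals the DWL triangle ½·6·432/17.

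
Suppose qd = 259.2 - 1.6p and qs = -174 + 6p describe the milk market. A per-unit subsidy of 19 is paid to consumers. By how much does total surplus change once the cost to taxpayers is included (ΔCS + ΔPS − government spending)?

Pre-subsidy: 259.2 - 1.6p = -174 + 6p gives p* = 57, q* = 168.
With the rebate, buyers effectively pay pb = ps − 19, where ps is the price sellers receive.
Demand in terms of ps becomes qd = 259.2 − 1.6(ps − 19) = 289.6 - 1.6ps. Setting this equal to supply: 289.6 - 1.6ps = -174 + 6ps, so ps = 61.
Buyers pay pb = 61 − 19 = 42; q' = -174 + 6·61 = 192.
ΔCS = ½(168 + 192)(57 − 42) = 2700; ΔPS = ½(168 + 192)(61 − 57) = 720.
Government spending = 19 × 192 = 3648.
Net change = 2700 + 720 − 3648 = -228. The loss equals the DWL triangle ½·19·24.

Net change in total surplus = -228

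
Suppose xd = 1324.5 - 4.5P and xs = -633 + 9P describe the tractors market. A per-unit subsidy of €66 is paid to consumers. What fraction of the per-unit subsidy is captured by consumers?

Pre-subsidy: 1324.5 - 4.5P = -633 + 9P gives P* = 145, x* = 672.
With the rebate, buyers effectively pay Pb = Ps − 66, where Ps is the price sellers receive.
Demand in terms of Ps becomes xd = 1324.5 − 4.5(Ps − 66) = 1621.5 - 4.5Ps. Setting this equal to supply: 1621.5 - 4.5Ps = -633 + 9Ps, so Ps = 167.
Buyers pay Pb = 167 − 66 = 101; x' = -633 + 9·167 = 870.
Buyers' price falls by P* − Pb = 145 − 101 = 44; sellers' price rises by Ps − P* = 167 − 145 = 22.
So consumers capture 44/66 = 2/3 of each unit of subsidy.

Consumer share = 2/3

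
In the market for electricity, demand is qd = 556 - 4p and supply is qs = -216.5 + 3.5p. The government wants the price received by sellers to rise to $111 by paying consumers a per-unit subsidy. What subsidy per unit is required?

Required subsidy s = $15 per unit

At a seller price of 111, quantity supplied is -216.5 + 3.5·111 = 172.
Buyers absorb 172 only when they pay pb with 556 − 4·pb = 172, i.e. pb = 96.
s = ps − pb = 111 − 96 = 15.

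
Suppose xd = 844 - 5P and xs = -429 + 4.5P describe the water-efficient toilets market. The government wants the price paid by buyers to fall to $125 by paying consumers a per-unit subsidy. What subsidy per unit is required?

At a buyer price of 125, quantity demanded is 844 − 5·125 = 219.
Sellers supply 219 only when they receive Ps with -429 + 4.5·Ps = 219, i.e. Ps = 144.
s = Ps − Pb = 144 − 125 = 19.

Required subsidy s = $19 per unit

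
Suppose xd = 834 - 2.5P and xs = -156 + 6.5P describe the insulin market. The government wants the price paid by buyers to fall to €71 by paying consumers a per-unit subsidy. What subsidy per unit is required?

Required subsidy s = €54 per unit

At a buyer price of 71, quantity demanded is 834 − 2.5·71 = 656.5.
Sellers supply 656.5 only when they receive Ps with -156 + 6.5·Ps = 656.5, i.e. Ps = 125.
s = Ps − Pb = 125 − 71 = 54.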